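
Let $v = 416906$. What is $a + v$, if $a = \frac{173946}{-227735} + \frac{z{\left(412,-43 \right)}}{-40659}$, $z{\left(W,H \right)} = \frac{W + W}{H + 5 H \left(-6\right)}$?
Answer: $\frac{4813824773346604532}{11546568274155} \approx 4.1691 \cdot 10^{5}$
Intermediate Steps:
$z{\left(W,H \right)} = - \frac{2 W}{29 H}$ ($z{\left(W,H \right)} = \frac{2 W}{H - 30 H} = \frac{2 W}{\left(-29\right) H} = 2 W \left(- \frac{1}{29 H}\right) = - \frac{2 W}{29 H}$)
$a = - \frac{8819558259898}{11546568274155}$ ($a = \frac{173946}{-227735} + \frac{\left(- \frac{2}{29}\right) 412 \frac{1}{-43}}{-40659} = 173946 \left(- \frac{1}{227735}\right) + \left(- \frac{2}{29}\right) 412 \left(- \frac{1}{43}\right) \left(- \frac{1}{40659}\right) = - \frac{173946}{227735} + \frac{824}{1247} \left(- \frac{1}{40659}\right) = - \frac{173946}{227735} - \frac{824}{50701773} = - \frac{8819558259898}{11546568274155} \approx -0.76383$)
$a + v = - \frac{8819558259898}{11546568274155} + 416906 = \frac{4813824773346604532}{11546568274155}$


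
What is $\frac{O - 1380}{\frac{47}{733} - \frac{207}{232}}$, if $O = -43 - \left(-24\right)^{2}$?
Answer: $\frac{339941944}{140827} \approx 2413.9$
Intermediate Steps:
$O = -619$ ($O = -43 - 576 = -619$)
$\frac{O - 1380}{\frac{47}{733} - \frac{207}{232}} = \frac{-619 - 1380}{\frac{47}{733} - \frac{207}{232}} = \frac{1}{47 \cdot \frac{1}{733} - \frac{207}{232}} \left(-1999\right) = \frac{1}{\frac{47}{733} - \frac{207}{232}} \left(-1999\right) = \frac{1}{- \frac{140827}{170056}} \left(-1999\right) = \left(- \frac{170056}{140827}\right) \left(-1999\right) = \frac{339941944}{140827}$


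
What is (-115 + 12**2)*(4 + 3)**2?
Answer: 1421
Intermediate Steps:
(-115 + 12**2)*(4 + 3)**2 = (-115 + 144)*7**2 = 29*49 = 1421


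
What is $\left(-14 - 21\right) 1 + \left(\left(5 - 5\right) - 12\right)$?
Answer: $-47$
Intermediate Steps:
$\left(-14 - 21\right) 1 + \left(\left(5 - 5\right) - 12\right) = \left(-35\right) 1 + \left(0 - 12\right) = -35 - 12 = -47$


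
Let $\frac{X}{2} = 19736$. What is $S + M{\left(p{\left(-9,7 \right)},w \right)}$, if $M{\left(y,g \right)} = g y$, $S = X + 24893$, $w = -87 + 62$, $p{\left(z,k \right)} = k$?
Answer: $64190$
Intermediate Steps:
$X = 39472$ ($X = 2 \cdot 19736 = 39472$)
$w = -25$
$S = 64365$ ($S = 39472 + 24893 = 64365$)
$S + M{\left(p{\left(-9,7 \right)},w \right)} = 64365 - 175 = 64190$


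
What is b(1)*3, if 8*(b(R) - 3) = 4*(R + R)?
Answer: 12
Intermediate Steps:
b(R) = 3 + R (b(R) = 3 + (4*(R + R))/8 = 3 + (4*(2*R))/8 = 3 + (8*R)/8 = 3 + R)
b(1)*3 = (3 + 1)*3 = 4*3 = 12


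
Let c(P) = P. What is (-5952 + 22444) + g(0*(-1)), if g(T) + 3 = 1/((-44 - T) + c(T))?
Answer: 725515/44 ≈ 16489.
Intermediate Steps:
g(T) = -133/44 (g(T) = -3 + 1/((-44 - T) + T) = -3 + 1/(-44) = -3 - 1/44 = -133/44)
(-5952 + 22444) + g(0*(-1)) = (-5952 + 22444) - 133/44 = 16492 - 133/44 = 725515/44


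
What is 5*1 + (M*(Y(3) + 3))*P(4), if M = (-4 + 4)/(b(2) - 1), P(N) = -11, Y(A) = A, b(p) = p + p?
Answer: 5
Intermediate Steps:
b(p) = 2*p
M = 0 (M = (-4 + 4)/(2*2 - 1) = 0/(4 - 1) = 0/3 = 0*(1/3) = 0)
5*1 + (M*(Y(3) + 3))*P(4) = 5*1 + (0*(3 + 3))*(-11) = 5 + (0*6)*(-11) = 5 + 0*(-11) = 5 + 0 = 5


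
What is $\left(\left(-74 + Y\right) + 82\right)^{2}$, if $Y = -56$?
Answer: $2304$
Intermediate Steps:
$\left(\left(-74 + Y\right) + 82\right)^{2} = \left(\left(-74 - 56\right) + 82\right)^{2} = \left(-130 + 82\right)^{2} = \left(-48\right)^{2} = 2304$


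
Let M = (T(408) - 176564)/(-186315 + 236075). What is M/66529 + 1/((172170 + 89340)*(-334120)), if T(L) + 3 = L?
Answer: -192400287266923/3615698039254605600 ≈ -5.3213e-5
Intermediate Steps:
T(L) = -3 + L
M = -176159/49760 (M = ((-3 + 408) - 176564)/(-186315 + 236075) = (405 - 176564)/49760 = -176159*1/49760 = -176159/49760 ≈ -3.5402)
M/66529 + 1/((172170 + 89340)*(-334120)) = -176159/49760/66529 + 1/((172170 + 89340)*(-334120)) = -176159/49760*1/66529 - 1/334120/261510 = -176159/3310483040 + (1/261510)*(-1/334120) = -176159/3310483040 - 1/87375721200 = -192400287266923/3615698039254605600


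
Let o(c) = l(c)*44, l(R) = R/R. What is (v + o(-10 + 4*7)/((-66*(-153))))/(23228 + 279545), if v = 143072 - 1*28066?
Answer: 52787756/138972807 ≈ 0.37984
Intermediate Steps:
l(R) = 1
o(c) = 44 (o(c) = 1*44 = 44)
v = 115006 (v = 143072 - 28066 = 115006)
(v + o(-10 + 4*7)/((-66*(-153))))/(23228 + 279545) = (115006 + 44/((-66*(-153))))/(23228 + 279545) = (115006 + 44/10098)/302773 = (115006 + 44*(1/10098))*(1/302773) = (115006 + 2/459)*(1/302773) = (52787756/459)*(1/302773) = 52787756/138972807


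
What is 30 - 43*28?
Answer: -1174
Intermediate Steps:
30 - 43*28 = 30 - 1204 = -1174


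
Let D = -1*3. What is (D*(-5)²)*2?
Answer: -150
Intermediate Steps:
D = -3
(D*(-5)²)*2 = -3*(-5)²*2 = -3*25*2 = -75*2 = -150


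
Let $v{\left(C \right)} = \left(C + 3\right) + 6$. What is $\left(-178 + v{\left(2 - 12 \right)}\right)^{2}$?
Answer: $32041$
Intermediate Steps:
$v{\left(C \right)} = 9 + C$ ($v{\left(C \right)} = \left(3 + C\right) + 6 = 9 + C$)
$\left(-178 + v{\left(2 - 12 \right)}\right)^{2} = \left(-178 + \left(9 + \left(2 - 12\right)\right)\right)^{2} = \left(-178 + \left(9 - 10\right)\right)^{2} = \left(-178 - 1\right)^{2} = \left(-179\right)^{2} = 32041$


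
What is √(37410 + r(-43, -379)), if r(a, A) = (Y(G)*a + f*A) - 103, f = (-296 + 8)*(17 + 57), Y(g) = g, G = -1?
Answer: 3*√901622 ≈ 2848.6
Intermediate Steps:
f = -21312 (f = -288*74 = -21312)
r(a, A) = -103 - a - 21312*A (r(a, A) = (-a - 21312*A) - 103 = -103 - a - 21312*A)
√(37410 + r(-43, -379)) = √(37410 + (-103 - 1*(-43) - 21312*(-379))) = √(37410 + (-103 + 43 + 8077248)) = √(37410 + 8077188) = √8114598 = 3*√901622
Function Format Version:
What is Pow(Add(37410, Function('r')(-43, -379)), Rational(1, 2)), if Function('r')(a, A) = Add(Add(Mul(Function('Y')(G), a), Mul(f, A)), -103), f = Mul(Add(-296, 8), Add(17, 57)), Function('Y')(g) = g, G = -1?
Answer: Mul(3, Pow(901622, Rational(1, 2))) ≈ 2848.6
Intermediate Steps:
f = -21312 (f = Mul(-288, 74) = -21312)
Function('r')(a, A) = Add(-103, Mul(-1, a), Mul(-21312, A)) (Function('r')(a, A) = Add(Add(Mul(-1, a), Mul(-21312, A)), -103) = Add(-103, Mul(-1, a), Mul(-21312, A)))
Pow(Add(37410, Function('r')(-43, -379)), Rational(1, 2)) = Pow(Add(37410, Add(-103, Mul(-1, -43), Mul(-21312, -379))), Rational(1, 2)) = Pow(Add(37410, Add(-103, 43, 8077248)), Rational(1, 2)) = Pow(Add(37410, 8077188), Rational(1, 2)) = Pow(8114598, Rational(1, 2)) = Mul(3, Pow(901622, Rational(1, 2)))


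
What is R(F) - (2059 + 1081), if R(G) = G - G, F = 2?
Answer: -3140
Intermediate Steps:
R(G) = 0
R(F) - (2059 + 1081) = 0 - (2059 + 1081) = 0 - 1*3140 = 0 - 3140 = -3140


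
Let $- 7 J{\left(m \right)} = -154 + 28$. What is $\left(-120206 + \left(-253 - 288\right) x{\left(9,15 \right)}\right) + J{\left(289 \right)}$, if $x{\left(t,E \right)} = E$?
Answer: $-128303$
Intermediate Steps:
$J{\left(m \right)} = 18$ ($J{\left(m \right)} = - \frac{-154 + 28}{7} = \left(- \frac{1}{7}\right) \left(-126\right) = 18$)
$\left(-120206 + \left(-253 - 288\right) x{\left(9,15 \right)}\right) + J{\left(289 \right)} = \left(-120206 + \left(-253 - 288\right) 15\right) + 18 = \left(-120206 - 8115\right) + 18 = -128321 + 18 = -128303$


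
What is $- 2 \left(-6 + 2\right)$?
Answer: $8$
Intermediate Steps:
$- 2 \left(-6 + 2\right) = \left(-2\right) \left(-4\right) = 8$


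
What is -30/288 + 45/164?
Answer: 335/1968 ≈ 0.17022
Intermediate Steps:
-30/288 + 45/164 = -30*1/288 + 45*(1/164) = -5/48 + 45/164 = 335/1968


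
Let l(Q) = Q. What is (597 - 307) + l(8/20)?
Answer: 1452/5 ≈ 290.40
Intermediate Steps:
(597 - 307) + l(8/20) = (597 - 307) + 8/20 = 290 + 8*(1/20) = 290 + ⅖ = 1452/5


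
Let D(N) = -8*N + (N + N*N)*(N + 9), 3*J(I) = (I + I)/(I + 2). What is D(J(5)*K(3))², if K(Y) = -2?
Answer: 4513152400/85766121 ≈ 52.622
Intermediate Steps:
J(I) = 2*I/(3*(2 + I)) (J(I) = ((I + I)/(I + 2))/3 = ((2*I)/(2 + I))/3 = (2*I/(2 + I))/3 = 2*I/(3*(2 + I)))
D(N) = -8*N + (9 + N)*(N + N²) (D(N) = -8*N + (N + N²)*(9 + N) = -8*N + (9 + N)*(N + N²))
D(J(5)*K(3))² = ((((⅔)*5/(2 + 5))*(-2))*(1 + (((⅔)*5/(2 + 5))*(-2))² + 10*(((⅔)*5/(2 + 5))*(-2))))² = ((((⅔)*5/7)*(-2))*(1 + (((⅔)*5/7)*(-2))² + 10*(((⅔)*5/7)*(-2))))² = ((((⅔)*5*(⅐))*(-2))*(1 + (((⅔)*5*(⅐))*(-2))² + 10*(((⅔)*5*(⅐))*(-2))))² = (((10/21)*(-2))*(1 + ((10/21)*(-2))² + 10*((10/21)*(-2))))² = (-20*(1 + (-20/21)² + 10*(-20/21))/21)² = (-20*(1 + 400/441 - 200/21)/21)² = (-20/21*(-3359/441))² = (67180/9261)² = 4513152400/85766121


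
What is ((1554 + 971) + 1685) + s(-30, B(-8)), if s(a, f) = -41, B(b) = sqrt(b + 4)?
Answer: 4169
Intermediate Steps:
B(b) = sqrt(4 + b)
((1554 + 971) + 1685) + s(-30, B(-8)) = ((1554 + 971) + 1685) - 41 = (2525 + 1685) - 41 = 4210 - 41 = 4169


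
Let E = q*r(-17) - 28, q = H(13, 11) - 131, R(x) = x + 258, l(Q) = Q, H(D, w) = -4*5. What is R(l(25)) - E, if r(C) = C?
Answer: -2256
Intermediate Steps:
H(D, w) = -20
R(x) = 258 + x
q = -151 (q = -20 - 131 = -151)
E = 2539 (E = -151*(-17) - 28 = 2567 - 28 = 2539)
R(l(25)) - E = (258 + 25) - 1*2539 = 283 - 2539 = -2256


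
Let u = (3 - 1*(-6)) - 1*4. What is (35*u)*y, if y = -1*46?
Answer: -8050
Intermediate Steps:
y = -46
u = 5 (u = (3 + 6) - 4 = 9 - 4 = 5)
(35*u)*y = (35*5)*(-46) = 175*(-46) = -8050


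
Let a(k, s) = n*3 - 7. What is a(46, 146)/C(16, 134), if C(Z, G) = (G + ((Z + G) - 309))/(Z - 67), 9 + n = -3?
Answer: -2193/25 ≈ -87.720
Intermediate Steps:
n = -12 (n = -9 - 3 = -12)
a(k, s) = -43 (a(k, s) = -12*3 - 7 = -36 - 7 = -43)
C(Z, G) = (-309 + Z + 2*G)/(-67 + Z) (C(Z, G) = (G + ((G + Z) - 309))/(-67 + Z) = (G + (-309 + G + Z))/(-67 + Z) = (-309 + Z + 2*G)/(-67 + Z))
a(46, 146)/C(16, 134) = -43*(-67 + 16)/(-309 + 16 + 2*134) = -43*(-51/(-309 + 16 + 268)) = -43/((-1/51*(-25))) = -43/25/51 = -43*51/25 = -2193/25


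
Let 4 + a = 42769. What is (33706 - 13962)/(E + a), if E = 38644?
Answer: 19744/81409 ≈ 0.24253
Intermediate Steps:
a = 42765 (a = -4 + 42769 = 42765)
(33706 - 13962)/(E + a) = (33706 - 13962)/(38644 + 42765) = 19744/81409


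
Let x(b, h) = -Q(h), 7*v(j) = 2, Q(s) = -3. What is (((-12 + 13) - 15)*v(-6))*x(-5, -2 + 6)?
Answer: -12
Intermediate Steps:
v(j) = 2/7 (v(j) = (⅐)*2 = 2/7)
x(b, h) = 3 (x(b, h) = -1*(-3) = 3)
(((-12 + 13) - 15)*v(-6))*x(-5, -2 + 6) = (((-12 + 13) - 15)*(2/7))*3 = ((1 - 15)*(2/7))*3 = -14*2/7*3 = -4*3 = -12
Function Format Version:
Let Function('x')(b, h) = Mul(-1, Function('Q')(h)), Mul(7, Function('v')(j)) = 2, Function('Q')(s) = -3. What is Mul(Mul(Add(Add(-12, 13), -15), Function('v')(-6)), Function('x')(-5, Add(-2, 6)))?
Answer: -12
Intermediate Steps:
Function('v')(j) = Rational(2, 7) (Function('v')(j) = Mul(Rational(1, 7), 2) = Rational(2, 7))
Function('x')(b, h) = 3 (Function('x')(b, h) = Mul(-1, -3) = 3)
Mul(Mul(Add(Add(-12, 13), -15), Function('v')(-6)), Function('x')(-5, Add(-2, 6))) = Mul(Mul(Add(Add(-12, 13), -15), Rational(2, 7)), 3) = Mul(Mul(Add(1, -15), Rational(2, 7)), 3) = Mul(Mul(-14, Rational(2, 7)), 3) = Mul(-4, 3) = -12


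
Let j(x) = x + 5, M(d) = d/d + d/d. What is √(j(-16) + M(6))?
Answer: 3*I ≈ 3.0*I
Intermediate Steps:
M(d) = 2 (M(d) = 1 + 1 = 2)
j(x) = 5 + x
√(j(-16) + M(6)) = √((5 - 16) + 2) = √(-11 + 2) = √(-9) = 3*I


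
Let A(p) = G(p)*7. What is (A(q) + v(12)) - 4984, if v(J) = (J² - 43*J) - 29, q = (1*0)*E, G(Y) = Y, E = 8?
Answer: -5385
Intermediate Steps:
q = 0 (q = (1*0)*8 = 0*8 = 0)
A(p) = 7*p (A(p) = p*7 = 7*p)
v(J) = -29 + J² - 43*J
(A(q) + v(12)) - 4984 = (7*0 + (-29 + 12² - 43*12)) - 4984 = (0 + (-29 + 144 - 516)) - 4984 = (0 - 401) - 4984 = -401 - 4984 = -5385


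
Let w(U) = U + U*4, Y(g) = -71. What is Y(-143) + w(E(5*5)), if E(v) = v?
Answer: 54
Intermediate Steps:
w(U) = 5*U (w(U) = U + 4*U = 5*U)
Y(-143) + w(E(5*5)) = -71 + 5*(5*5) = -71 + 5*25 = -71 + 125 = 54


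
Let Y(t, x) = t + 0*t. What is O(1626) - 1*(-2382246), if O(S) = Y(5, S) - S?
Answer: 2380625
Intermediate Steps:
Y(t, x) = t (Y(t, x) = t + 0 = t)
O(S) = 5 - S
O(1626) - 1*(-2382246) = (5 - 1*1626) - 1*(-2382246) = (5 - 1626) + 2382246 = -1621 + 2382246 = 2380625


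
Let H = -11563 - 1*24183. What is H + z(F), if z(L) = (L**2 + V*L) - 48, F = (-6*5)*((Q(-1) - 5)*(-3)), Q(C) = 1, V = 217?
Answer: 15686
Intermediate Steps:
H = -35746 (H = -11563 - 24183 = -35746)
F = -360 (F = (-6*5)*((1 - 5)*(-3)) = -(-120)*(-3) = -30*12 = -360)
z(L) = -48 + L**2 + 217*L (z(L) = (L**2 + 217*L) - 48 = -48 + L**2 + 217*L)
H + z(F) = -35746 + (-48 + (-360)**2 + 217*(-360)) = -35746 + (-48 + 129600 - 78120) = -35746 + 51432 = 15686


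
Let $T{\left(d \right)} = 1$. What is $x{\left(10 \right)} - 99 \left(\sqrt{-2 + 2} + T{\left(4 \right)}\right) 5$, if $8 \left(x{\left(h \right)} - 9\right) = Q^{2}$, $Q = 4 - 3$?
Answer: $- \frac{3887}{8} \approx -485.88$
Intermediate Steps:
$Q = 1$ ($Q = 4 - 3 = 1$)
$x{\left(h \right)} = \frac{73}{8}$ ($x{\left(h \right)} = 9 + \frac{1^{2}}{8} = 9 + \frac{1}{8} \cdot 1 = 9 + \frac{1}{8} = \frac{73}{8}$)
$x{\left(10 \right)} - 99 \left(\sqrt{-2 + 2} + T{\left(4 \right)}\right) 5 = \frac{73}{8} - 99 \left(\sqrt{-2 + 2} + 1\right) 5 = \frac{73}{8} - 99 \left(\sqrt{0} + 1\right) 5 = \frac{73}{8} - 99 \left(0 + 1\right) 5 = \frac{73}{8} - 99 \cdot 1 \cdot 5 = \frac{73}{8} - 495 = - \frac{3887}{8}$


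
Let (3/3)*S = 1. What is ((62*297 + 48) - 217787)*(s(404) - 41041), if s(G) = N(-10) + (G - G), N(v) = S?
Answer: 8180298000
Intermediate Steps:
S = 1
N(v) = 1
s(G) = 1 (s(G) = 1 + (G - G) = 1 + 0 = 1)
((62*297 + 48) - 217787)*(s(404) - 41041) = ((62*297 + 48) - 217787)*(1 - 41041) = ((18414 + 48) - 217787)*(-41040) = (18462 - 217787)*(-41040) = -199325*(-41040) = 8180298000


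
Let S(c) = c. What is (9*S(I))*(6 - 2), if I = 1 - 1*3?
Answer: -72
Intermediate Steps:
I = -2 (I = 1 - 3 = -2)
(9*S(I))*(6 - 2) = (9*(-2))*(6 - 2) = -18*4 = -72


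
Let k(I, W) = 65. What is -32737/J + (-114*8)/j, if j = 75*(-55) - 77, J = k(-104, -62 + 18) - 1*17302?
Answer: 6967319/3292267 ≈ 2.1163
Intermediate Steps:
J = -17237 (J = 65 - 1*17302 = 65 - 17302 = -17237)
j = -4202 (j = -4125 - 77 = -4202)
-32737/J + (-114*8)/j = -32737/(-17237) - 114*8/(-4202) = -32737*(-1/17237) - 912*(-1/4202) = 32737/17237 + 456/2101 = 6967319/3292267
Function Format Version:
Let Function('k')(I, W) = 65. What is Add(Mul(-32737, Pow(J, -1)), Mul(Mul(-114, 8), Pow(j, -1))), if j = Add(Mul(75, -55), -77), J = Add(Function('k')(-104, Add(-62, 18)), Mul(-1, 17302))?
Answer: Rational(6967319, 3292267) ≈ 2.1163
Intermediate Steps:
J = -17237 (J = Add(65, Mul(-1, 17302)) = Add(65, -17302) = -17237)
j = -4202 (j = Add(-4125, -77) = -4202)
Add(Mul(-32737, Pow(J, -1)), Mul(Mul(-114, 8), Pow(j, -1))) = Add(Mul(-32737, Pow(-17237, -1)), Mul(Mul(-114, 8), Pow(-4202, -1))) = Add(Mul(-32737, Rational(-1, 17237)), Mul(-912, Rational(-1, 4202))) = Add(Rational(32737, 17237), Rational(456, 2101)) = Rational(6967319, 3292267)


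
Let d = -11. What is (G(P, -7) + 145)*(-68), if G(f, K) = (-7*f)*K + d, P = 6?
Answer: -29104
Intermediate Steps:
G(f, K) = -11 - 7*K*f (G(f, K) = (-7*f)*K - 11 = -7*K*f - 11 = -11 - 7*K*f)
(G(P, -7) + 145)*(-68) = ((-11 - 7*(-7)*6) + 145)*(-68) = ((-11 + 294) + 145)*(-68) = (283 + 145)*(-68) = 428*(-68) = -29104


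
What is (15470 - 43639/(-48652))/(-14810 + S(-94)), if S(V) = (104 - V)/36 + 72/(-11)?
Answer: -8279590869/7926456818 ≈ -1.0446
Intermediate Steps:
S(V) = -362/99 - V/36 (S(V) = (104 - V)*(1/36) + 72*(-1/11) = (26/9 - V/36) - 72/11 = -362/99 - V/36)
(15470 - 43639/(-48652))/(-14810 + S(-94)) = (15470 - 43639/(-48652))/(-14810 + (-362/99 - 1/36*(-94))) = (15470 - 43639*(-1/48652))/(-14810 + (-362/99 + 47/18)) = (15470 + 43639/48652)/(-14810 - 23/22) = 752690079/(48652*(-325843/22)) = (752690079/48652)*(-22/325843) = -8279590869/7926456818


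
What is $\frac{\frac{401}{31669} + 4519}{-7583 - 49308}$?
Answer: $- \frac{143112612}{1801681079} \approx -0.079433$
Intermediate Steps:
$\frac{\frac{401}{31669} + 4519}{-7583 - 49308} = \frac{401 \cdot \frac{1}{31669} + 4519}{-56891} = \left(\frac{401}{31669} + 4519\right) \left(- \frac{1}{56891}\right) = \frac{143112612}{31669} \left(- \frac{1}{56891}\right) = - \frac{143112612}{1801681079}$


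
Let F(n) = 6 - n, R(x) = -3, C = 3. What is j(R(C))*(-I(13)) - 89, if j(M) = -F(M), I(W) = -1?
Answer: -98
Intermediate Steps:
j(M) = -6 + M (j(M) = -(6 - M) = -6 + M)
j(R(C))*(-I(13)) - 89 = (-6 - 3)*(-1*(-1)) - 89 = -9*1 - 89 = -9 - 89 = -98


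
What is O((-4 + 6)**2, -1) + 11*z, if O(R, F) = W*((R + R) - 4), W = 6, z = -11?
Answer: -97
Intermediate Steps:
O(R, F) = -24 + 12*R (O(R, F) = 6*((R + R) - 4) = 6*(2*R - 4) = 6*(-4 + 2*R) = -24 + 12*R)
O((-4 + 6)**2, -1) + 11*z = (-24 + 12*(-4 + 6)**2) + 11*(-11) = (-24 + 12*2**2) - 121 = (-24 + 12*4) - 121 = (-24 + 48) - 121 = 24 - 121 = -97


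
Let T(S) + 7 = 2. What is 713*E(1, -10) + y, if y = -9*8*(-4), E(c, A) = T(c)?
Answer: -3277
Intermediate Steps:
T(S) = -5 (T(S) = -7 + 2 = -5)
E(c, A) = -5
y = 288 (y = -72*(-4) = 288)
713*E(1, -10) + y = 713*(-5) + 288 = -3565 + 288 = -3277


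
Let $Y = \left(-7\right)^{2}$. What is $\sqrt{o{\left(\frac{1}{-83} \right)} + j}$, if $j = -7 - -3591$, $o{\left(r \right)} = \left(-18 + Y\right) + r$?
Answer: $\frac{2 \sqrt{6225913}}{83} \approx 60.125$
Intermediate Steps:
$Y = 49$
$o{\left(r \right)} = 31 + r$ ($o{\left(r \right)} = \left(-18 + 49\right) + r = 31 + r$)
$j = 3584$ ($j = -7 + 3591 = 3584$)
$\sqrt{o{\left(\frac{1}{-83} \right)} + j} = \sqrt{\left(31 + \frac{1}{-83}\right) + 3584} = \sqrt{\left(31 - \frac{1}{83}\right) + 3584} = \sqrt{\frac{2572}{83} + 3584} = \sqrt{\frac{300044}{83}} = \frac{2 \sqrt{6225913}}{83}$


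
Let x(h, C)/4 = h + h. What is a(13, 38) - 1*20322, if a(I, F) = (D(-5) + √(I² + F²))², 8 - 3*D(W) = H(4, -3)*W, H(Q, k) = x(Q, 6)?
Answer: -15573 + 112*√1613 ≈ -11075.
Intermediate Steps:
x(h, C) = 8*h (x(h, C) = 4*(h + h) = 4*(2*h) = 8*h)
H(Q, k) = 8*Q
D(W) = 8/3 - 32*W/3 (D(W) = 8/3 - 8*4*W/3 = 8/3 - 32*W/3)
a(I, F) = (56 + √(F² + I²))² (a(I, F) = ((8/3 - 32/3*(-5)) + √(I² + F²))² = ((8/3 + 160/3) + √(F² + I²))² = (56 + √(F² + I²))²)
a(13, 38) - 1*20322 = (56 + √(38² + 13²))² - 1*20322 = (56 + √(1444 + 169))² - 20322 = (56 + √1613)² - 20322 = -20322 + (56 + √1613)²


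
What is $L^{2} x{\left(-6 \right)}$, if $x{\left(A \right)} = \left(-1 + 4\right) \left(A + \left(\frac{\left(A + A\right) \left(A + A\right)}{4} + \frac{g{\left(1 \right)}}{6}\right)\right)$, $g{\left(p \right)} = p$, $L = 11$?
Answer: $\frac{21901}{2} \approx 10951.0$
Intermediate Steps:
$x{\left(A \right)} = \frac{1}{2} + 3 A + 3 A^{2}$ ($x{\left(A \right)} = \left(-1 + 4\right) \left(A + \left(\frac{\left(A + A\right) \left(A + A\right)}{4} + 1 \cdot \frac{1}{6}\right)\right) = 3 \left(A + \left(2 A 2 A \frac{1}{4} + 1 \cdot \frac{1}{6}\right)\right) = 3 \left(A + \left(4 A^{2} \cdot \frac{1}{4} + \frac{1}{6}\right)\right) = 3 \left(A + \left(A^{2} + \frac{1}{6}\right)\right) = 3 \left(A + \left(\frac{1}{6} + A^{2}\right)\right) = 3 \left(\frac{1}{6} + A + A^{2}\right) = \frac{1}{2} + 3 A + 3 A^{2}$)
$L^{2} x{\left(-6 \right)} = 11^{2} \left(\frac{1}{2} + 3 \left(-6\right) + 3 \left(-6\right)^{2}\right) = 121 \left(\frac{1}{2} - 18 + 3 \cdot 36\right) = 121 \left(\frac{1}{2} - 18 + 108\right) = 121 \cdot \frac{181}{2} = \frac{21901}{2}$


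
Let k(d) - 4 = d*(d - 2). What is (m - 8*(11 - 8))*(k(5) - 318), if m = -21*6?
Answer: 44850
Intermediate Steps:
k(d) = 4 + d*(-2 + d) (k(d) = 4 + d*(d - 2) = 4 + d*(-2 + d))
m = -126
(m - 8*(11 - 8))*(k(5) - 318) = (-126 - 8*(11 - 8))*((4 + 5² - 2*5) - 318) = (-126 - 8*3)*((4 + 25 - 10) - 318) = (-126 - 24)*(19 - 318) = -150*(-299) = 44850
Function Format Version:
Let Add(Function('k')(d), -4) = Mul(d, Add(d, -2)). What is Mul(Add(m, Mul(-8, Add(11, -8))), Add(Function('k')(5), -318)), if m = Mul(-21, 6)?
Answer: 44850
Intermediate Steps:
Function('k')(d) = Add(4, Mul(d, Add(-2, d))) (Function('k')(d) = Add(4, Mul(d, Add(d, -2))) = Add(4, Mul(d, Add(-2, d))))
m = -126
Mul(Add(m, Mul(-8, Add(11, -8))), Add(Function('k')(5), -318)) = Mul(Add(-126, Mul(-8, Add(11, -8))), Add(Add(4, Pow(5, 2), Mul(-2, 5)), -318)) = Mul(Add(-126, Mul(-8, 3)), Add(Add(4, 25, -10), -318)) = Mul(Add(-126, -24), Add(19, -318)) = Mul(-150, -299) = 44850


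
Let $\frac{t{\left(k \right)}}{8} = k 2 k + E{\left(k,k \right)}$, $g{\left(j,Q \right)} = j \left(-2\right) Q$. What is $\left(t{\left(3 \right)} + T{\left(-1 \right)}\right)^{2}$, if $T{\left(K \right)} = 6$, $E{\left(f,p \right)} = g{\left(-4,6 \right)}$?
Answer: $285156$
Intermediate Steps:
$g{\left(j,Q \right)} = - 2 Q j$ ($g{\left(j,Q \right)} = - 2 j Q = - 2 Q j$)
$E{\left(f,p \right)} = 48$ ($E{\left(f,p \right)} = \left(-2\right) 6 \left(-4\right) = 48$)
$t{\left(k \right)} = 384 + 16 k^{2}$ ($t{\left(k \right)} = 8 \left(k 2 k + 48\right) = 8 \left(2 k k + 48\right) = 8 \left(2 k^{2} + 48\right) = 8 \left(48 + 2 k^{2}\right) = 384 + 16 k^{2}$)
$\left(t{\left(3 \right)} + T{\left(-1 \right)}\right)^{2} = \left(\left(384 + 16 \cdot 3^{2}\right) + 6\right)^{2} = \left(\left(384 + 16 \cdot 9\right) + 6\right)^{2} = \left(\left(384 + 144\right) + 6\right)^{2} = \left(528 + 6\right)^{2} = 534^{2} = 285156$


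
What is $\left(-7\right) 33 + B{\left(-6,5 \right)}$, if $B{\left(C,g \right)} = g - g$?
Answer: $-231$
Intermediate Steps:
$B{\left(C,g \right)} = 0$
$\left(-7\right) 33 + B{\left(-6,5 \right)} = \left(-7\right) 33 + 0 = -231 + 0 = -231$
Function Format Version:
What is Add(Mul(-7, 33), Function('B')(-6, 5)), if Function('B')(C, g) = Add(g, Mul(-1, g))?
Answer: -231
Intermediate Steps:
Function('B')(C, g) = 0
Add(Mul(-7, 33), Function('B')(-6, 5)) = Add(Mul(-7, 33), 0) = Add(-231, 0) = -231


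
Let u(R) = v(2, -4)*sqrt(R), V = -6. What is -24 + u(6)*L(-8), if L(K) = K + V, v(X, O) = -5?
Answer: -24 + 70*sqrt(6) ≈ 147.46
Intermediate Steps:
u(R) = -5*sqrt(R)
L(K) = -6 + K (L(K) = K - 6 = -6 + K)
-24 + u(6)*L(-8) = -24 + (-5*sqrt(6))*(-6 - 8) = -24 - 5*sqrt(6)*(-14) = -24 + 70*sqrt(6)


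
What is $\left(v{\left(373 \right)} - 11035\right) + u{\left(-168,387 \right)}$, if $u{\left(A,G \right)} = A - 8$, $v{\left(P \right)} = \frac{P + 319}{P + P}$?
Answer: $- \frac{4181357}{373} \approx -11210.0$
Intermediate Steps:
$v{\left(P \right)} = \frac{319 + P}{2 P}$
$u{\left(A,G \right)} = -8 + A$ ($u{\left(A,G \right)} = A - 8 = -8 + A$)
$\left(v{\left(373 \right)} - 11035\right) + u{\left(-168,387 \right)} = \left(\frac{319 + 373}{2 \cdot 373} - 11035\right) - 176 = \left(\frac{1}{2} \cdot \frac{1}{373} \cdot 692 - 11035\right) - 176 = \left(\frac{346}{373} - 11035\right) - 176 = - \frac{4115709}{373} - 176 = - \frac{4181357}{373}$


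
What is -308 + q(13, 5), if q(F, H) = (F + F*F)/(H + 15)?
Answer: -2989/10 ≈ -298.90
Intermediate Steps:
q(F, H) = (F + F²)/(15 + H)
-308 + q(13, 5) = -308 + 13*(1 + 13)/(15 + 5) = -308 + 13*14/20 = -308 + 13*(1/20)*14 = -308 + 91/10 = -2989/10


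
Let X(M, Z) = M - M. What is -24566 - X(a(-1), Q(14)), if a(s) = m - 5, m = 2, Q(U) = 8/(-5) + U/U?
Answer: -24566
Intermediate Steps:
Q(U) = -⅗ (Q(U) = 8*(-⅕) + 1 = -8/5 + 1 = -⅗)
a(s) = -3 (a(s) = 2 - 5 = -3)
X(M, Z) = 0
-24566 - X(a(-1), Q(14)) = -24566 - 1*0 = -24566 + 0 = -24566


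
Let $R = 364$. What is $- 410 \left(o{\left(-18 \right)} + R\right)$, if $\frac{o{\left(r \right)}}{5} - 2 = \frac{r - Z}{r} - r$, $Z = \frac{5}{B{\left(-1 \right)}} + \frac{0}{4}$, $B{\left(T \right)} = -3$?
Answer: $- \frac{5186705}{27} \approx -1.921 \cdot 10^{5}$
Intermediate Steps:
$Z = - \frac{5}{3}$ ($Z = \frac{5}{-3} + \frac{0}{4} = 5 \left(- \frac{1}{3}\right) + 0 \cdot \frac{1}{4} = - \frac{5}{3} + 0 = - \frac{5}{3} \approx -1.6667$)
$o{\left(r \right)} = 10 - 5 r + \frac{5 \left(\frac{5}{3} + r\right)}{r}$ ($o{\left(r \right)} = 10 + 5 \left(\frac{r - - \frac{5}{3}}{r} - r\right) = 10 + 5 \left(\frac{r + \frac{5}{3}}{r} - r\right) = 10 + 5 \left(\frac{\frac{5}{3} + r}{r} - r\right) = 10 + 5 \left(- r + \frac{\frac{5}{3} + r}{r}\right) = 10 - \left(5 r - \frac{5 \left(\frac{5}{3} + r\right)}{r}\right) = 10 - 5 r + \frac{5 \left(\frac{5}{3} + r\right)}{r}$)
$- 410 \left(o{\left(-18 \right)} + R\right) = - 410 \left(\left(15 - -90 + \frac{25}{3 \left(-18\right)}\right) + 364\right) = - 410 \left(\left(15 + 90 + \frac{25}{3} \left(- \frac{1}{18}\right)\right) + 364\right) = - 410 \left(\left(15 + 90 - \frac{25}{54}\right) + 364\right) = - 410 \left(\frac{5645}{54} + 364\right) = \left(-410\right) \frac{25301}{54} = - \frac{5186705}{27}$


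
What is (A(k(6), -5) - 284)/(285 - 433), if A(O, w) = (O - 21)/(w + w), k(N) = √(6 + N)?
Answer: 2819/1480 + √3/740 ≈ 1.9071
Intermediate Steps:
A(O, w) = (-21 + O)/(2*w) (A(O, w) = (-21 + O)/((2*w)) = (-21 + O)*(1/(2*w)) = (-21 + O)/(2*w))
(A(k(6), -5) - 284)/(285 - 433) = ((½)*(-21 + √(6 + 6))/(-5) - 284)/(285 - 433) = ((½)*(-⅕)*(-21 + √12) - 284)/(-148) = ((½)*(-⅕)*(-21 + 2*√3) - 284)*(-1/148) = ((21/10 - √3/5) - 284)*(-1/148) = (-2819/10 - √3/5)*(-1/148) = 2819/1480 + √3/740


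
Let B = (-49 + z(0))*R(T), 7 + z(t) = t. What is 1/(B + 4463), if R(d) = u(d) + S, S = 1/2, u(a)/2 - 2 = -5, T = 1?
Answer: 1/4771 ≈ 0.00020960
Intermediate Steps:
u(a) = -6 (u(a) = 4 + 2*(-5) = 4 - 10 = -6)
z(t) = -7 + t
S = 1/2 ≈ 0.50000
R(d) = -11/2 (R(d) = -6 + 1/2 = -11/2)
B = 308 (B = (-49 + (-7 + 0))*(-11/2) = (-49 - 7)*(-11/2) = -56*(-11/2) = 308)
1/(B + 4463) = 1/(308 + 4463) = 1/4771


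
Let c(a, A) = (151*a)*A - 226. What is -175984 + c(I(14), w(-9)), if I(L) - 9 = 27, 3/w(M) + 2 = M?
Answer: -1954618/11 ≈ -1.7769e+5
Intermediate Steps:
w(M) = 3/(-2 + M)
I(L) = 36 (I(L) = 9 + 27 = 36)
c(a, A) = -226 + 151*A*a (c(a, A) = 151*A*a - 226 = -226 + 151*A*a)
-175984 + c(I(14), w(-9)) = -175984 + (-226 + 151*(3/(-2 - 9))*36) = -175984 + (-226 + 151*(3/(-11))*36) = -175984 + (-226 + 151*(3*(-1/11))*36) = -175984 + (-226 + 151*(-3/11)*36) = -175984 + (-226 - 16308/11) = -175984 - 18794/11 = -1954618/11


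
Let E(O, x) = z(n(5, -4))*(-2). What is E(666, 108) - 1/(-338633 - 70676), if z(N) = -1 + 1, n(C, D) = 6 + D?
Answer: 1/409309 ≈ 2.4431e-6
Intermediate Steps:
z(N) = 0
E(O, x) = 0 (E(O, x) = 0*(-2) = 0)
E(666, 108) - 1/(-338633 - 70676) = 0 - 1/(-338633 - 70676) = 0 - 1/(-409309) = 0 - 1*(-1/409309) = 0 + 1/409309 = 1/409309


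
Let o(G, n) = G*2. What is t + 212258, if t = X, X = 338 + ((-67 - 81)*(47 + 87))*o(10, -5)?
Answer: -184044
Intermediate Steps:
o(G, n) = 2*G
X = -396302 (X = 338 + ((-67 - 81)*(47 + 87))*(2*10) = 338 - 148*134*20 = 338 - 19832*20 = 338 - 396640 = -396302)
t = -396302
t + 212258 = -396302 + 212258 = -184044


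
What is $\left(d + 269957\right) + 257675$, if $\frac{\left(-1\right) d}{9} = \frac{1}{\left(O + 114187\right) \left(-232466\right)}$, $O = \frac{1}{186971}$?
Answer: $\frac{872891428548994454225}{1654356499509116} \approx 5.2763 \cdot 10^{5}$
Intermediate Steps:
$O = \frac{1}{186971} \approx 5.3484 \cdot 10^{-6}$
$d = \frac{560913}{1654356499509116}$ ($d = - 9 \frac{1}{\left(\frac{1}{186971} + 114187\right) \left(-232466\right)} = - 9 \frac{1}{\frac{21349657578}{186971}} \left(- \frac{1}{232466}\right) = - 9 \cdot \frac{186971}{21349657578} \left(- \frac{1}{232466}\right) = \left(-9\right) \left(- \frac{186971}{4963069498527348}\right) = \frac{560913}{1654356499509116} \approx 3.3905 \cdot 10^{-10}$)
$\left(d + 269957\right) + 257675 = \left(\frac{560913}{1654356499509116} + 269957\right) + 257675 = \frac{446605117537982988925}{1654356499509116} + 257675 = \frac{872891428548994454225}{1654356499509116}$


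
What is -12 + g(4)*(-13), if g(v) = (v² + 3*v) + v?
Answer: -428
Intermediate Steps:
g(v) = v² + 4*v
-12 + g(4)*(-13) = -12 + (4*(4 + 4))*(-13) = -12 + (4*8)*(-13) = -12 + 32*(-13) = -12 - 416 = -428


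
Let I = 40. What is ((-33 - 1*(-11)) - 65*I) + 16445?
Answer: 13823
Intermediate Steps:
((-33 - 1*(-11)) - 65*I) + 16445 = ((-33 - 1*(-11)) - 65*40) + 16445 = ((-33 + 11) - 2600) + 16445 = (-22 - 2600) + 16445 = -2622 + 16445 = 13823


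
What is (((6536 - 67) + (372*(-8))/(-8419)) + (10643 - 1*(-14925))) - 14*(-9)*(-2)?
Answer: 267600891/8419 ≈ 31785.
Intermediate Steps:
(((6536 - 67) + (372*(-8))/(-8419)) + (10643 - 1*(-14925))) - 14*(-9)*(-2) = ((6469 - 2976*(-1/8419)) + (10643 + 14925)) + 126*(-2) = ((6469 + 2976/8419) + 25568) - 252 = (54465487/8419 + 25568) - 252 = 269722479/8419 - 252 = 267600891/8419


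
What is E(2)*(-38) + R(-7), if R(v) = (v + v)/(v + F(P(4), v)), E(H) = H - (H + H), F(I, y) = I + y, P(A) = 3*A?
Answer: 83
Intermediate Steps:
E(H) = -H (E(H) = H - 2*H = -H)
R(v) = 2*v/(12 + 2*v) (R(v) = (v + v)/(v + (3*4 + v)) = (2*v)/(v + (12 + v)) = (2*v)/(12 + 2*v) = 2*v/(12 + 2*v))
E(2)*(-38) + R(-7) = -1*2*(-38) - 7/(6 - 7) = -2*(-38) - 7/(-1) = 76 - 7*(-1) = 76 + 7 = 83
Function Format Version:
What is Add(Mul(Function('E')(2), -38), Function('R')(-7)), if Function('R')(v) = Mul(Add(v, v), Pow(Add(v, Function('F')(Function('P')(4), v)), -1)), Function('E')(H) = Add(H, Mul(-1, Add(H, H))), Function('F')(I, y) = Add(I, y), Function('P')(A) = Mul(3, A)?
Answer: 83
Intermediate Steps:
Function('E')(H) = Mul(-1, H) (Function('E')(H) = Add(H, Mul(-1, Mul(2, H))) = Add(H, Mul(-2, H)) = Mul(-1, H))
Function('R')(v) = Mul(2, v, Pow(Add(12, Mul(2, v)), -1)) (Function('R')(v) = Mul(Add(v, v), Pow(Add(v, Add(Mul(3, 4), v)), -1)) = Mul(Mul(2, v), Pow(Add(v, Add(12, v)), -1)) = Mul(Mul(2, v), Pow(Add(12, Mul(2, v)), -1)) = Mul(2, v, Pow(Add(12, Mul(2, v)), -1)))
Add(Mul(Function('E')(2), -38), Function('R')(-7)) = Add(Mul(Mul(-1, 2), -38), Mul(-7, Pow(Add(6, -7), -1))) = Add(Mul(-2, -38), Mul(-7, Pow(-1, -1))) = Add(76, Mul(-7, -1)) = Add(76, 7) = 83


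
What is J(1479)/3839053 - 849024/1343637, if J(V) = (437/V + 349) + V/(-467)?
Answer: -2337442148420887/3699685690528071 ≈ -0.63179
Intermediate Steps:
J(V) = 349 + 437/V - V/467 (J(V) = (349 + 437/V) + V*(-1/467) = (349 + 437/V) - V/467 = 349 + 437/V - V/467)
J(1479)/3839053 - 849024/1343637 = (349 + 437/1479 - 1/467*1479)/3839053 - 849024/1343637 = (349 + 437*(1/1479) - 1479/467)*(1/3839053) - 849024*1/1343637 = (349 + 437/1479 - 1479/467)*(1/3839053) - 94336/149293 = (239068495/690693)*(1/3839053) - 94336/149293 = 2234285/24781374147 - 94336/149293 = -2337442148420887/3699685690528071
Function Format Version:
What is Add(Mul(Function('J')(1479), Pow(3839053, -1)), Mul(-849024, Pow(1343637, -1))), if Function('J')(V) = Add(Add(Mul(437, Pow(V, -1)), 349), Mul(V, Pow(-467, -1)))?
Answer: Rational(-2337442148420887, 3699685690528071) ≈ -0.63179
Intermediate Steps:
Function('J')(V) = Add(349, Mul(437, Pow(V, -1)), Mul(Rational(-1, 467), V)) (Function('J')(V) = Add(Add(349, Mul(437, Pow(V, -1))), Mul(V, Rational(-1, 467))) = Add(Add(349, Mul(437, Pow(V, -1))), Mul(Rational(-1, 467), V)) = Add(349, Mul(437, Pow(V, -1)), Mul(Rational(-1, 467), V)))
Add(Mul(Function('J')(1479), Pow(3839053, -1)), Mul(-849024, Pow(1343637, -1))) = Add(Mul(Add(349, Mul(437, Pow(1479, -1)), Mul(Rational(-1, 467), 1479)), Pow(3839053, -1)), Mul(-849024, Pow(1343637, -1))) = Add(Mul(Add(349, Mul(437, Rational(1, 1479)), Rational(-1479, 467)), Rational(1, 3839053)), Mul(-849024, Rational(1, 1343637))) = Add(Mul(Add(349, Rational(437, 1479), Rational(-1479, 467)), Rational(1, 3839053)), Rational(-94336, 149293)) = Add(Mul(Rational(239068495, 690693), Rational(1, 3839053)), Rational(-94336, 149293)) = Add(Rational(2234285, 24781374147), Rational(-94336, 149293)) = Rational(-2337442148420887, 3699685690528071)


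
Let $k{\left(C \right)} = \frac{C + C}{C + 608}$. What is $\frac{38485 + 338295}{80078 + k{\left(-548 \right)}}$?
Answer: $\frac{1412925}{300224} \approx 4.7062$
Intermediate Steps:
$k{\left(C \right)} = \frac{2 C}{608 + C}$
$\frac{38485 + 338295}{80078 + k{\left(-548 \right)}} = \frac{38485 + 338295}{80078 + 2 \left(-548\right) \frac{1}{608 - 548}} = \frac{376780}{80078 + 2 \left(-548\right) \frac{1}{60}} = \frac{376780}{80078 - \frac{274}{15}} = \frac{376780}{\frac{1200896}{15}} = 376780 \cdot \frac{15}{1200896} = \frac{1412925}{300224}$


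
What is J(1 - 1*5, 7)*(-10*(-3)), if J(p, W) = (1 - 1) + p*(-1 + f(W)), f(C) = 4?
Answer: -360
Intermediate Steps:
J(p, W) = 3*p (J(p, W) = (1 - 1) + p*(-1 + 4) = 0 + p*3 = 0 + 3*p = 3*p)
J(1 - 1*5, 7)*(-10*(-3)) = (3*(1 - 1*5))*(-10*(-3)) = (3*(1 - 5))*30 = (3*(-4))*30 = -12*30 = -360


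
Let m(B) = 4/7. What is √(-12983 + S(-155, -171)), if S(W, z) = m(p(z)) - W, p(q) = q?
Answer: 8*I*√9821/7 ≈ 113.26*I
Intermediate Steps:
m(B) = 4/7 (m(B) = 4*(⅐) = 4/7)
S(W, z) = 4/7 - W
√(-12983 + S(-155, -171)) = √(-12983 + (4/7 - 1*(-155))) = √(-12983 + (4/7 + 155)) = √(-12983 + 1089/7) = √(-89792/7) = 8*I*√9821/7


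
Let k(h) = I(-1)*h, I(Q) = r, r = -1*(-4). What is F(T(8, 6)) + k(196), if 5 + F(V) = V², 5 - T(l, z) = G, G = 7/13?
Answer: 135015/169 ≈ 798.91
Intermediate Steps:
G = 7/13 (G = 7*(1/13) = 7/13 ≈ 0.53846)
T(l, z) = 58/13 (T(l, z) = 5 - 1*7/13 = 5 - 7/13 = 58/13)
F(V) = -5 + V²
r = 4
I(Q) = 4
k(h) = 4*h
F(T(8, 6)) + k(196) = (-5 + (58/13)²) + 4*196 = (-5 + 3364/169) + 784 = 2519/169 + 784 = 135015/169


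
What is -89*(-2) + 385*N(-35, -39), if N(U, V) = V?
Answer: -14837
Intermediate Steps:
-89*(-2) + 385*N(-35, -39) = -89*(-2) + 385*(-39) = 178 - 15015 = -14837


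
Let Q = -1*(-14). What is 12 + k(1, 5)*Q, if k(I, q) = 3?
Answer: 54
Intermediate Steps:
Q = 14
12 + k(1, 5)*Q = 12 + 3*14 = 12 + 42 = 54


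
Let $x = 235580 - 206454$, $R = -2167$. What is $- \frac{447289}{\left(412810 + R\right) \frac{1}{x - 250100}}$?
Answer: $\frac{32946413162}{136881} \approx 2.4069 \cdot 10^{5}$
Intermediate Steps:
$x = 29126$
$- \frac{447289}{\left(412810 + R\right) \frac{1}{x - 250100}} = - \frac{447289}{\left(412810 - 2167\right) \frac{1}{29126 - 250100}} = - \frac{447289}{410643 \frac{1}{-220974}} = - \frac{447289}{410643 \left(- \frac{1}{220974}\right)} = - \frac{447289}{- \frac{136881}{73658}} = \left(-447289\right) \left(- \frac{73658}{136881}\right) = \frac{32946413162}{136881}$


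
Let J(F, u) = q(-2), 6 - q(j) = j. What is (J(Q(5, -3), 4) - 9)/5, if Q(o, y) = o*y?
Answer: -⅕ ≈ -0.20000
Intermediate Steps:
q(j) = 6 - j
J(F, u) = 8 (J(F, u) = 6 - 1*(-2) = 6 + 2 = 8)
(J(Q(5, -3), 4) - 9)/5 = (8 - 9)/5 = (⅕)*(-1) = -⅕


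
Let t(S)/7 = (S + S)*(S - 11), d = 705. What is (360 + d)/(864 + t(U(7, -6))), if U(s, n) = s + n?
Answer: 1065/724 ≈ 1.4710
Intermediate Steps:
U(s, n) = n + s
t(S) = 14*S*(-11 + S) (t(S) = 7*((S + S)*(S - 11)) = 7*((2*S)*(-11 + S)) = 7*(2*S*(-11 + S)) = 14*S*(-11 + S))
(360 + d)/(864 + t(U(7, -6))) = (360 + 705)/(864 + 14*(-6 + 7)*(-11 + (-6 + 7))) = 1065/(864 + 14*1*(-11 + 1)) = 1065/(864 + 14*1*(-10)) = 1065/(864 - 140) = 1065/724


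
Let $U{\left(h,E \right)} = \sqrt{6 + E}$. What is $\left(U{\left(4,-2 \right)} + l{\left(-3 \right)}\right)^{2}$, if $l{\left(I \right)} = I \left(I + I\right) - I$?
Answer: $529$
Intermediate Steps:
$l{\left(I \right)} = - I + 2 I^{2}$ ($l{\left(I \right)} = I 2 I - I = 2 I^{2} - I = - I + 2 I^{2}$)
$\left(U{\left(4,-2 \right)} + l{\left(-3 \right)}\right)^{2} = \left(\sqrt{6 - 2} - 3 \left(-1 + 2 \left(-3\right)\right)\right)^{2} = \left(\sqrt{4} - 3 \left(-1 - 6\right)\right)^{2} = \left(2 - -21\right)^{2} = \left(2 + 21\right)^{2} = 23^{2} = 529$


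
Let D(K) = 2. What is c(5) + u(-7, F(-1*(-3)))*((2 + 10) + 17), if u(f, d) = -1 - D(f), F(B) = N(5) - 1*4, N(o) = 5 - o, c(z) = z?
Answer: -82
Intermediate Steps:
F(B) = -4 (F(B) = (5 - 1*5) - 1*4 = (5 - 5) - 4 = 0 - 4 = -4)
u(f, d) = -3 (u(f, d) = -1 - 1*2 = -1 - 2 = -3)
c(5) + u(-7, F(-1*(-3)))*((2 + 10) + 17) = 5 - 3*((2 + 10) + 17) = 5 - 3*(12 + 17) = 5 - 3*29 = 5 - 87 = -82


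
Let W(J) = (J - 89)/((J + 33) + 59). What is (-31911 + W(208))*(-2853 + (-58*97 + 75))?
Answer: 20113253281/75 ≈ 2.6818e+8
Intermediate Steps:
W(J) = (-89 + J)/(92 + J) (W(J) = (-89 + J)/((33 + J) + 59) = (-89 + J)/(92 + J))
(-31911 + W(208))*(-2853 + (-58*97 + 75)) = (-31911 + (-89 + 208)/(92 + 208))*(-2853 + (-58*97 + 75)) = (-31911 + 119/300)*(-2853 + (-5626 + 75)) = (-31911 + (1/300)*119)*(-2853 - 5551) = (-31911 + 119/300)*(-8404) = -9573181/300*(-8404) = 20113253281/75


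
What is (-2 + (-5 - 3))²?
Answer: 100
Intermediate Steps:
(-2 + (-5 - 3))² = (-2 - 8)² = (-10)² = 100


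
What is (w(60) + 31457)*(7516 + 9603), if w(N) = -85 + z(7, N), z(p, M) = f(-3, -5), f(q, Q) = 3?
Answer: 537108625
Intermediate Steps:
z(p, M) = 3
w(N) = -82 (w(N) = -85 + 3 = -82)
(w(60) + 31457)*(7516 + 9603) = (-82 + 31457)*(7516 + 9603) = 31375*17119 = 537108625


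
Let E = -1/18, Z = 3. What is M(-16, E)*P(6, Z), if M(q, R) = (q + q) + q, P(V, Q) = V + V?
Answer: -576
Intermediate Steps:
E = -1/18 (E = -1*1/18 = -1/18 ≈ -0.055556)
P(V, Q) = 2*V
M(q, R) = 3*q (M(q, R) = 2*q + q = 3*q)
M(-16, E)*P(6, Z) = (3*(-16))*(2*6) = -48*12 = -576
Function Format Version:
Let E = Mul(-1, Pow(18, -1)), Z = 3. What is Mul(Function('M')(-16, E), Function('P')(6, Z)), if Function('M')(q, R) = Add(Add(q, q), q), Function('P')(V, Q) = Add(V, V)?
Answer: -576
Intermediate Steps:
E = Rational(-1, 18) (E = Mul(-1, Rational(1, 18)) = Rational(-1, 18) ≈ -0.055556)
Function('P')(V, Q) = Mul(2, V)
Function('M')(q, R) = Mul(3, q) (Function('M')(q, R) = Add(Mul(2, q), q) = Mul(3, q))
Mul(Function('M')(-16, E), Function('P')(6, Z)) = Mul(Mul(3, -16), Mul(2, 6)) = Mul(-48, 12) = -576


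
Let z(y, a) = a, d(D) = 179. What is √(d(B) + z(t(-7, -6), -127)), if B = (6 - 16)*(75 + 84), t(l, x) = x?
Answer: 2*√13 ≈ 7.2111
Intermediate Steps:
B = -1590 (B = -10*159 = -1590)
√(d(B) + z(t(-7, -6), -127)) = √(179 - 127) = √52 = 2*√13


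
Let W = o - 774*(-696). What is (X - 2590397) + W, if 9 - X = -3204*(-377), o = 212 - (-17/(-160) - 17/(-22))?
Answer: -5736510347/1760 ≈ -3.2594e+6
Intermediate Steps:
o = 371573/1760 (o = 212 - (-17*(-1/160) - 17*(-1/22)) = 212 - (17/160 + 17/22) = 212 - 1*1547/1760 = 212 - 1547/1760 = 371573/1760 ≈ 211.12)
X = -1207899 (X = 9 - (-3204)*(-377) = 9 - 1*1207908 = 9 - 1207908 = -1207899)
W = 948490613/1760 (W = 371573/1760 - 774*(-696) = 371573/1760 + 538704 = 948490613/1760 ≈ 5.3892e+5)
(X - 2590397) + W = (-1207899 - 2590397) + 948490613/1760 = -3798296 + 948490613/1760 = -5736510347/1760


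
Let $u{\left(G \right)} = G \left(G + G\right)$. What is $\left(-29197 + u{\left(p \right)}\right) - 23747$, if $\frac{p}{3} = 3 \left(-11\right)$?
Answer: $-33342$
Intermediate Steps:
$p = -99$ ($p = 3 \cdot 3 \left(-11\right) = 3 \left(-33\right) = -99$)
$u{\left(G \right)} = 2 G^{2}$ ($u{\left(G \right)} = G 2 G = 2 G^{2}$)
$\left(-29197 + u{\left(p \right)}\right) - 23747 = \left(-29197 + 2 \left(-99\right)^{2}\right) - 23747 = \left(-29197 + 2 \cdot 9801\right) - 23747 = \left(-29197 + 19602\right) - 23747 = -9595 - 23747 = -33342$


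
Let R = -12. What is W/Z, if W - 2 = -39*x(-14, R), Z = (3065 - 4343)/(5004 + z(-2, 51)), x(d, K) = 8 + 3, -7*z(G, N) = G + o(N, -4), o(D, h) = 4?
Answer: 1068293/639 ≈ 1671.8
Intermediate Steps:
z(G, N) = -4/7 - G/7 (z(G, N) = -(G + 4)/7 = -(4 + G)/7 = -4/7 - G/7)
x(d, K) = 11
Z = -4473/17513 (Z = (3065 - 4343)/(5004 + (-4/7 - ⅐*(-2))) = -1278/(5004 + (-4/7 + 2/7)) = -1278/(5004 - 2/7) = -1278/35026/7 = -1278*7/35026 = -4473/17513 ≈ -0.25541)
W = -427 (W = 2 - 39*11 = 2 - 429 = -427)
W/Z = -427/(-4473/17513) = -427*(-17513/4473) = 1068293/639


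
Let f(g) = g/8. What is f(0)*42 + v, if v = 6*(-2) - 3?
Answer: -15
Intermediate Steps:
v = -15 (v = -12 - 3 = -15)
f(g) = g/8 (f(g) = g*(⅛) = g/8)
f(0)*42 + v = ((⅛)*0)*42 - 15 = 0*42 - 15 = 0 - 15 = -15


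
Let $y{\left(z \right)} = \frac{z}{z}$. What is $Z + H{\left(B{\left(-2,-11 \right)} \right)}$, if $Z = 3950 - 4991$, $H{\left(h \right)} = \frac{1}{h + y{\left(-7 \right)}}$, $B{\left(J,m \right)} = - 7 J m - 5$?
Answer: $- \frac{164479}{158} \approx -1041.0$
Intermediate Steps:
$B{\left(J,m \right)} = -5 - 7 J m$ ($B{\left(J,m \right)} = - 7 J m - 5 = -5 - 7 J m$)
$y{\left(z \right)} = 1$
$H{\left(h \right)} = \frac{1}{1 + h}$ ($H{\left(h \right)} = \frac{1}{h + 1} = \frac{1}{1 + h}$)
$Z = -1041$ ($Z = 3950 - 4991 = -1041$)
$Z + H{\left(B{\left(-2,-11 \right)} \right)} = -1041 + \frac{1}{1 - \left(5 - -154\right)} = -1041 + \frac{1}{1 - 159} = -1041 + \frac{1}{-158} = -1041 - \frac{1}{158} = - \frac{164479}{158}$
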